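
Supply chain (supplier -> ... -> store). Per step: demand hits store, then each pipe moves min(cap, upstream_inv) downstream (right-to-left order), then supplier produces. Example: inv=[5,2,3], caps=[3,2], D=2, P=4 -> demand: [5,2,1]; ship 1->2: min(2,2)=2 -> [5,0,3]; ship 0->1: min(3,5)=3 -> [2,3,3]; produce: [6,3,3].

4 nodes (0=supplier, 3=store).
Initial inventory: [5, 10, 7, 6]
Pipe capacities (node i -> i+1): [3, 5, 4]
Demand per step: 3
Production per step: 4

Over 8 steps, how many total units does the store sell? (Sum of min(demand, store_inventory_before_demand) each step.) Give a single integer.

Answer: 24

Derivation:
Step 1: sold=3 (running total=3) -> [6 8 8 7]
Step 2: sold=3 (running total=6) -> [7 6 9 8]
Step 3: sold=3 (running total=9) -> [8 4 10 9]
Step 4: sold=3 (running total=12) -> [9 3 10 10]
Step 5: sold=3 (running total=15) -> [10 3 9 11]
Step 6: sold=3 (running total=18) -> [11 3 8 12]
Step 7: sold=3 (running total=21) -> [12 3 7 13]
Step 8: sold=3 (running total=24) -> [13 3 6 14]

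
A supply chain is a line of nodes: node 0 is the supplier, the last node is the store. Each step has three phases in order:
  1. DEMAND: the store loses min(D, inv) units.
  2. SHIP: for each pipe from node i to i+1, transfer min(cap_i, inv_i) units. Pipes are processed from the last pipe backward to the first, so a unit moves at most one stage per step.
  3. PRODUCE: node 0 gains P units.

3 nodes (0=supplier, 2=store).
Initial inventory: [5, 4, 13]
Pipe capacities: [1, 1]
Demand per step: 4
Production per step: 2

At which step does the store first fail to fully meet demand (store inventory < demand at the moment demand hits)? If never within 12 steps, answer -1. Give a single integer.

Step 1: demand=4,sold=4 ship[1->2]=1 ship[0->1]=1 prod=2 -> [6 4 10]
Step 2: demand=4,sold=4 ship[1->2]=1 ship[0->1]=1 prod=2 -> [7 4 7]
Step 3: demand=4,sold=4 ship[1->2]=1 ship[0->1]=1 prod=2 -> [8 4 4]
Step 4: demand=4,sold=4 ship[1->2]=1 ship[0->1]=1 prod=2 -> [9 4 1]
Step 5: demand=4,sold=1 ship[1->2]=1 ship[0->1]=1 prod=2 -> [10 4 1]
Step 6: demand=4,sold=1 ship[1->2]=1 ship[0->1]=1 prod=2 -> [11 4 1]
Step 7: demand=4,sold=1 ship[1->2]=1 ship[0->1]=1 prod=2 -> [12 4 1]
Step 8: demand=4,sold=1 ship[1->2]=1 ship[0->1]=1 prod=2 -> [13 4 1]
Step 9: demand=4,sold=1 ship[1->2]=1 ship[0->1]=1 prod=2 -> [14 4 1]
Step 10: demand=4,sold=1 ship[1->2]=1 ship[0->1]=1 prod=2 -> [15 4 1]
Step 11: demand=4,sold=1 ship[1->2]=1 ship[0->1]=1 prod=2 -> [16 4 1]
Step 12: demand=4,sold=1 ship[1->2]=1 ship[0->1]=1 prod=2 -> [17 4 1]
First stockout at step 5

5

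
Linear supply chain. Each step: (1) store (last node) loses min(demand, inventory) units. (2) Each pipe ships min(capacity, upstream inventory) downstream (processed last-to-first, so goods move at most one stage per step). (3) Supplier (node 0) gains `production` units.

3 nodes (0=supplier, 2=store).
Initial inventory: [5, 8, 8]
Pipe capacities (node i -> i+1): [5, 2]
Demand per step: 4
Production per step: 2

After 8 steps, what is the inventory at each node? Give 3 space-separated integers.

Step 1: demand=4,sold=4 ship[1->2]=2 ship[0->1]=5 prod=2 -> inv=[2 11 6]
Step 2: demand=4,sold=4 ship[1->2]=2 ship[0->1]=2 prod=2 -> inv=[2 11 4]
Step 3: demand=4,sold=4 ship[1->2]=2 ship[0->1]=2 prod=2 -> inv=[2 11 2]
Step 4: demand=4,sold=2 ship[1->2]=2 ship[0->1]=2 prod=2 -> inv=[2 11 2]
Step 5: demand=4,sold=2 ship[1->2]=2 ship[0->1]=2 prod=2 -> inv=[2 11 2]
Step 6: demand=4,sold=2 ship[1->2]=2 ship[0->1]=2 prod=2 -> inv=[2 11 2]
Step 7: demand=4,sold=2 ship[1->2]=2 ship[0->1]=2 prod=2 -> inv=[2 11 2]
Step 8: demand=4,sold=2 ship[1->2]=2 ship[0->1]=2 prod=2 -> inv=[2 11 2]

2 11 2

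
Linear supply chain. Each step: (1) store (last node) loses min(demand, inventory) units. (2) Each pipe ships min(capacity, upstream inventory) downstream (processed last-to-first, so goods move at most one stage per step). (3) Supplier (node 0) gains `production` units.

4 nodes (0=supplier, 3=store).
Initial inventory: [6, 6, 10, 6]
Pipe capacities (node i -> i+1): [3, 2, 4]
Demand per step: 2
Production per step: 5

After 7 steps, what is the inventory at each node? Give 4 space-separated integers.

Step 1: demand=2,sold=2 ship[2->3]=4 ship[1->2]=2 ship[0->1]=3 prod=5 -> inv=[8 7 8 8]
Step 2: demand=2,sold=2 ship[2->3]=4 ship[1->2]=2 ship[0->1]=3 prod=5 -> inv=[10 8 6 10]
Step 3: demand=2,sold=2 ship[2->3]=4 ship[1->2]=2 ship[0->1]=3 prod=5 -> inv=[12 9 4 12]
Step 4: demand=2,sold=2 ship[2->3]=4 ship[1->2]=2 ship[0->1]=3 prod=5 -> inv=[14 10 2 14]
Step 5: demand=2,sold=2 ship[2->3]=2 ship[1->2]=2 ship[0->1]=3 prod=5 -> inv=[16 11 2 14]
Step 6: demand=2,sold=2 ship[2->3]=2 ship[1->2]=2 ship[0->1]=3 prod=5 -> inv=[18 12 2 14]
Step 7: demand=2,sold=2 ship[2->3]=2 ship[1->2]=2 ship[0->1]=3 prod=5 -> inv=[20 13 2 14]

20 13 2 14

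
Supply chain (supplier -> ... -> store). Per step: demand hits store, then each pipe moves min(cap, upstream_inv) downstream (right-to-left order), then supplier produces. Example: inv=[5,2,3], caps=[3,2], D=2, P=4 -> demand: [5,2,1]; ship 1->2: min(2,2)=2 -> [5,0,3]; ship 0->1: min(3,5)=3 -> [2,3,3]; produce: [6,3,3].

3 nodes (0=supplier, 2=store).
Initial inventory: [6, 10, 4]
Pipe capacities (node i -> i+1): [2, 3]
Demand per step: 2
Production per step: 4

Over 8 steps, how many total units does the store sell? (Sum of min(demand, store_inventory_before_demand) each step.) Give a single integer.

Step 1: sold=2 (running total=2) -> [8 9 5]
Step 2: sold=2 (running total=4) -> [10 8 6]
Step 3: sold=2 (running total=6) -> [12 7 7]
Step 4: sold=2 (running total=8) -> [14 6 8]
Step 5: sold=2 (running total=10) -> [16 5 9]
Step 6: sold=2 (running total=12) -> [18 4 10]
Step 7: sold=2 (running total=14) -> [20 3 11]
Step 8: sold=2 (running total=16) -> [22 2 12]

Answer: 16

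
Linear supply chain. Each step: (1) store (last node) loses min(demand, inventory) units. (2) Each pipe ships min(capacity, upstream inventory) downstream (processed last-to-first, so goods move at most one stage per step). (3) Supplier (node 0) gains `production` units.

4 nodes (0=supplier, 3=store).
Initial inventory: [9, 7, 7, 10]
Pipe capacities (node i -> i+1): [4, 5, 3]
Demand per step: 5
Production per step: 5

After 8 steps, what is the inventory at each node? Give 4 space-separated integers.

Step 1: demand=5,sold=5 ship[2->3]=3 ship[1->2]=5 ship[0->1]=4 prod=5 -> inv=[10 6 9 8]
Step 2: demand=5,sold=5 ship[2->3]=3 ship[1->2]=5 ship[0->1]=4 prod=5 -> inv=[11 5 11 6]
Step 3: demand=5,sold=5 ship[2->3]=3 ship[1->2]=5 ship[0->1]=4 prod=5 -> inv=[12 4 13 4]
Step 4: demand=5,sold=4 ship[2->3]=3 ship[1->2]=4 ship[0->1]=4 prod=5 -> inv=[13 4 14 3]
Step 5: demand=5,sold=3 ship[2->3]=3 ship[1->2]=4 ship[0->1]=4 prod=5 -> inv=[14 4 15 3]
Step 6: demand=5,sold=3 ship[2->3]=3 ship[1->2]=4 ship[0->1]=4 prod=5 -> inv=[15 4 16 3]
Step 7: demand=5,sold=3 ship[2->3]=3 ship[1->2]=4 ship[0->1]=4 prod=5 -> inv=[16 4 17 3]
Step 8: demand=5,sold=3 ship[2->3]=3 ship[1->2]=4 ship[0->1]=4 prod=5 -> inv=[17 4 18 3]

17 4 18 3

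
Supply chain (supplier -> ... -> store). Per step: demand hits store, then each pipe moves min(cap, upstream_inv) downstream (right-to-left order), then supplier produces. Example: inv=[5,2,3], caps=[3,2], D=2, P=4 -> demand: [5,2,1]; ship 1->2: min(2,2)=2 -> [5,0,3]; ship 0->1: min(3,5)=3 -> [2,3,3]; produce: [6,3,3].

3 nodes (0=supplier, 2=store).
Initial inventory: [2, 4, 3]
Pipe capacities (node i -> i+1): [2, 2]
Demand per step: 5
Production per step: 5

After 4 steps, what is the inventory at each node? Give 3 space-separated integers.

Step 1: demand=5,sold=3 ship[1->2]=2 ship[0->1]=2 prod=5 -> inv=[5 4 2]
Step 2: demand=5,sold=2 ship[1->2]=2 ship[0->1]=2 prod=5 -> inv=[8 4 2]
Step 3: demand=5,sold=2 ship[1->2]=2 ship[0->1]=2 prod=5 -> inv=[11 4 2]
Step 4: demand=5,sold=2 ship[1->2]=2 ship[0->1]=2 prod=5 -> inv=[14 4 2]

14 4 2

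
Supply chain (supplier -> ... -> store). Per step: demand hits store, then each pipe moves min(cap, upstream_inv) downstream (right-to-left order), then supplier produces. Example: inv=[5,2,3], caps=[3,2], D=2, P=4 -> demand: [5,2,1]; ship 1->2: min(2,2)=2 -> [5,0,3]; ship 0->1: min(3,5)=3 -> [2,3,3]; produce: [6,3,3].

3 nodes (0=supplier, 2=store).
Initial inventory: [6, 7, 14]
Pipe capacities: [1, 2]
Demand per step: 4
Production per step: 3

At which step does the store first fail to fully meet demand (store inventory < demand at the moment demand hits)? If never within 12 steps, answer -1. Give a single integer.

Step 1: demand=4,sold=4 ship[1->2]=2 ship[0->1]=1 prod=3 -> [8 6 12]
Step 2: demand=4,sold=4 ship[1->2]=2 ship[0->1]=1 prod=3 -> [10 5 10]
Step 3: demand=4,sold=4 ship[1->2]=2 ship[0->1]=1 prod=3 -> [12 4 8]
Step 4: demand=4,sold=4 ship[1->2]=2 ship[0->1]=1 prod=3 -> [14 3 6]
Step 5: demand=4,sold=4 ship[1->2]=2 ship[0->1]=1 prod=3 -> [16 2 4]
Step 6: demand=4,sold=4 ship[1->2]=2 ship[0->1]=1 prod=3 -> [18 1 2]
Step 7: demand=4,sold=2 ship[1->2]=1 ship[0->1]=1 prod=3 -> [20 1 1]
Step 8: demand=4,sold=1 ship[1->2]=1 ship[0->1]=1 prod=3 -> [22 1 1]
Step 9: demand=4,sold=1 ship[1->2]=1 ship[0->1]=1 prod=3 -> [24 1 1]
Step 10: demand=4,sold=1 ship[1->2]=1 ship[0->1]=1 prod=3 -> [26 1 1]
Step 11: demand=4,sold=1 ship[1->2]=1 ship[0->1]=1 prod=3 -> [28 1 1]
Step 12: demand=4,sold=1 ship[1->2]=1 ship[0->1]=1 prod=3 -> [30 1 1]
First stockout at step 7

7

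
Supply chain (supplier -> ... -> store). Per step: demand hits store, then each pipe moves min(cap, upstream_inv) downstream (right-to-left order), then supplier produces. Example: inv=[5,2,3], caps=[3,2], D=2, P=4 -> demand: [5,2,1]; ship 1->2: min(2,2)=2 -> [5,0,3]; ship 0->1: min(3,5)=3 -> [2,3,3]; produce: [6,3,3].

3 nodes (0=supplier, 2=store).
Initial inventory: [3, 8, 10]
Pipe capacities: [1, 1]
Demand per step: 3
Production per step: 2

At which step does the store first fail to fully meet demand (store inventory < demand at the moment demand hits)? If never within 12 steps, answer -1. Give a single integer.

Step 1: demand=3,sold=3 ship[1->2]=1 ship[0->1]=1 prod=2 -> [4 8 8]
Step 2: demand=3,sold=3 ship[1->2]=1 ship[0->1]=1 prod=2 -> [5 8 6]
Step 3: demand=3,sold=3 ship[1->2]=1 ship[0->1]=1 prod=2 -> [6 8 4]
Step 4: demand=3,sold=3 ship[1->2]=1 ship[0->1]=1 prod=2 -> [7 8 2]
Step 5: demand=3,sold=2 ship[1->2]=1 ship[0->1]=1 prod=2 -> [8 8 1]
Step 6: demand=3,sold=1 ship[1->2]=1 ship[0->1]=1 prod=2 -> [9 8 1]
Step 7: demand=3,sold=1 ship[1->2]=1 ship[0->1]=1 prod=2 -> [10 8 1]
Step 8: demand=3,sold=1 ship[1->2]=1 ship[0->1]=1 prod=2 -> [11 8 1]
Step 9: demand=3,sold=1 ship[1->2]=1 ship[0->1]=1 prod=2 -> [12 8 1]
Step 10: demand=3,sold=1 ship[1->2]=1 ship[0->1]=1 prod=2 -> [13 8 1]
Step 11: demand=3,sold=1 ship[1->2]=1 ship[0->1]=1 prod=2 -> [14 8 1]
Step 12: demand=3,sold=1 ship[1->2]=1 ship[0->1]=1 prod=2 -> [15 8 1]
First stockout at step 5

5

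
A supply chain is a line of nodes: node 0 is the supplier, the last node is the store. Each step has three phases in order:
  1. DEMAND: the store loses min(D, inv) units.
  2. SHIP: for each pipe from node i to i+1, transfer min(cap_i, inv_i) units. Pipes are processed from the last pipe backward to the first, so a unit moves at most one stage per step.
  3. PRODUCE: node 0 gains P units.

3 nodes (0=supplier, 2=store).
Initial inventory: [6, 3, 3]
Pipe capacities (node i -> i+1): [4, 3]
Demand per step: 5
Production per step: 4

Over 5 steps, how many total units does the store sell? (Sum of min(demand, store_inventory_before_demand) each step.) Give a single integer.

Step 1: sold=3 (running total=3) -> [6 4 3]
Step 2: sold=3 (running total=6) -> [6 5 3]
Step 3: sold=3 (running total=9) -> [6 6 3]
Step 4: sold=3 (running total=12) -> [6 7 3]
Step 5: sold=3 (running total=15) -> [6 8 3]

Answer: 15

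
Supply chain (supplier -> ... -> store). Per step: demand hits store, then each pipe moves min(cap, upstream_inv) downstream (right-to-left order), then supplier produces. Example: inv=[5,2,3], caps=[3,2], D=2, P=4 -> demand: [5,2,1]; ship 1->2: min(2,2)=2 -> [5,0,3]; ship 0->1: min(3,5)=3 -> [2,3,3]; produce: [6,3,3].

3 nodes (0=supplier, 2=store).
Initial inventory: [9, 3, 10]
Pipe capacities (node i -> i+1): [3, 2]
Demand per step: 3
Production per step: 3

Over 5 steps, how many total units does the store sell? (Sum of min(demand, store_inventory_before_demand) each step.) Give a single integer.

Answer: 15

Derivation:
Step 1: sold=3 (running total=3) -> [9 4 9]
Step 2: sold=3 (running total=6) -> [9 5 8]
Step 3: sold=3 (running total=9) -> [9 6 7]
Step 4: sold=3 (running total=12) -> [9 7 6]
Step 5: sold=3 (running total=15) -> [9 8 5]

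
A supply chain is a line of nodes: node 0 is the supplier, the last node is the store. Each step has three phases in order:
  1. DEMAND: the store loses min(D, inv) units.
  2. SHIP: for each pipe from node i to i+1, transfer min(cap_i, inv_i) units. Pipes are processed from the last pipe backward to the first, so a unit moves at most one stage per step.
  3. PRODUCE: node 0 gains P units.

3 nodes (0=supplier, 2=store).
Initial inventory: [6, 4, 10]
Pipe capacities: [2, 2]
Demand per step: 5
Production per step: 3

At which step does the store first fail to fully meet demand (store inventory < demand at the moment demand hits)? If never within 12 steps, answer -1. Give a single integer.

Step 1: demand=5,sold=5 ship[1->2]=2 ship[0->1]=2 prod=3 -> [7 4 7]
Step 2: demand=5,sold=5 ship[1->2]=2 ship[0->1]=2 prod=3 -> [8 4 4]
Step 3: demand=5,sold=4 ship[1->2]=2 ship[0->1]=2 prod=3 -> [9 4 2]
Step 4: demand=5,sold=2 ship[1->2]=2 ship[0->1]=2 prod=3 -> [10 4 2]
Step 5: demand=5,sold=2 ship[1->2]=2 ship[0->1]=2 prod=3 -> [11 4 2]
Step 6: demand=5,sold=2 ship[1->2]=2 ship[0->1]=2 prod=3 -> [12 4 2]
Step 7: demand=5,sold=2 ship[1->2]=2 ship[0->1]=2 prod=3 -> [13 4 2]
Step 8: demand=5,sold=2 ship[1->2]=2 ship[0->1]=2 prod=3 -> [14 4 2]
Step 9: demand=5,sold=2 ship[1->2]=2 ship[0->1]=2 prod=3 -> [15 4 2]
Step 10: demand=5,sold=2 ship[1->2]=2 ship[0->1]=2 prod=3 -> [16 4 2]
Step 11: demand=5,sold=2 ship[1->2]=2 ship[0->1]=2 prod=3 -> [17 4 2]
Step 12: demand=5,sold=2 ship[1->2]=2 ship[0->1]=2 prod=3 -> [18 4 2]
First stockout at step 3

3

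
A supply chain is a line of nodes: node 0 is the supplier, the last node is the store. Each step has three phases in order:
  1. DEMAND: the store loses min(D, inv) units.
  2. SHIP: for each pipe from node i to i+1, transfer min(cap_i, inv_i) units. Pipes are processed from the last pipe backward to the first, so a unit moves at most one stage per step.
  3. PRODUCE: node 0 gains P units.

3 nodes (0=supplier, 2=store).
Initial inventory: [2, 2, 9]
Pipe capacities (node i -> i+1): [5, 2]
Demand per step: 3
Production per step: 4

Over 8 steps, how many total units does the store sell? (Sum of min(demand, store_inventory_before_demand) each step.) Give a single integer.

Answer: 23

Derivation:
Step 1: sold=3 (running total=3) -> [4 2 8]
Step 2: sold=3 (running total=6) -> [4 4 7]
Step 3: sold=3 (running total=9) -> [4 6 6]
Step 4: sold=3 (running total=12) -> [4 8 5]
Step 5: sold=3 (running total=15) -> [4 10 4]
Step 6: sold=3 (running total=18) -> [4 12 3]
Step 7: sold=3 (running total=21) -> [4 14 2]
Step 8: sold=2 (running total=23) -> [4 16 2]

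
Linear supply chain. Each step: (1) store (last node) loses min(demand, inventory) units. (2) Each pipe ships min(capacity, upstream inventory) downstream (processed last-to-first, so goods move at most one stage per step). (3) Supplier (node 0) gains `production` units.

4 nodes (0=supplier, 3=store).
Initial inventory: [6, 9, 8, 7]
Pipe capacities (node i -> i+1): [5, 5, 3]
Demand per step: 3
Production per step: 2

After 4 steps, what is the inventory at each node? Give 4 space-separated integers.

Step 1: demand=3,sold=3 ship[2->3]=3 ship[1->2]=5 ship[0->1]=5 prod=2 -> inv=[3 9 10 7]
Step 2: demand=3,sold=3 ship[2->3]=3 ship[1->2]=5 ship[0->1]=3 prod=2 -> inv=[2 7 12 7]
Step 3: demand=3,sold=3 ship[2->3]=3 ship[1->2]=5 ship[0->1]=2 prod=2 -> inv=[2 4 14 7]
Step 4: demand=3,sold=3 ship[2->3]=3 ship[1->2]=4 ship[0->1]=2 prod=2 -> inv=[2 2 15 7]

2 2 15 7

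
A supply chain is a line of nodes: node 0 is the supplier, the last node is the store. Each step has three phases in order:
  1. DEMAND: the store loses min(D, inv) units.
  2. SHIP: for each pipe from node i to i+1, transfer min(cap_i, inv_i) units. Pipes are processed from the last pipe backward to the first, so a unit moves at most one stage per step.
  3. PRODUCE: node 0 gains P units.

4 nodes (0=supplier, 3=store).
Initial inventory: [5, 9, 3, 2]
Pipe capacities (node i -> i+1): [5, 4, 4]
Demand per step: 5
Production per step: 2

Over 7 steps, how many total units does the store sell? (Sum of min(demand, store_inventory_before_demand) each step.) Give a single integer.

Step 1: sold=2 (running total=2) -> [2 10 4 3]
Step 2: sold=3 (running total=5) -> [2 8 4 4]
Step 3: sold=4 (running total=9) -> [2 6 4 4]
Step 4: sold=4 (running total=13) -> [2 4 4 4]
Step 5: sold=4 (running total=17) -> [2 2 4 4]
Step 6: sold=4 (running total=21) -> [2 2 2 4]
Step 7: sold=4 (running total=25) -> [2 2 2 2]

Answer: 25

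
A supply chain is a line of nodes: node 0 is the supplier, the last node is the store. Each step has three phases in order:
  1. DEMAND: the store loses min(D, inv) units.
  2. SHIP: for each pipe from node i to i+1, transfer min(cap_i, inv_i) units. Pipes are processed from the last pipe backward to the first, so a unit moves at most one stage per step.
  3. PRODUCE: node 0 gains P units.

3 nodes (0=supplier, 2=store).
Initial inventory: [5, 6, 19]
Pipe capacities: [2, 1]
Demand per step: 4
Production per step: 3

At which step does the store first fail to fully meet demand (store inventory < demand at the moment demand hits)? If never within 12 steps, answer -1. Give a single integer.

Step 1: demand=4,sold=4 ship[1->2]=1 ship[0->1]=2 prod=3 -> [6 7 16]
Step 2: demand=4,sold=4 ship[1->2]=1 ship[0->1]=2 prod=3 -> [7 8 13]
Step 3: demand=4,sold=4 ship[1->2]=1 ship[0->1]=2 prod=3 -> [8 9 10]
Step 4: demand=4,sold=4 ship[1->2]=1 ship[0->1]=2 prod=3 -> [9 10 7]
Step 5: demand=4,sold=4 ship[1->2]=1 ship[0->1]=2 prod=3 -> [10 11 4]
Step 6: demand=4,sold=4 ship[1->2]=1 ship[0->1]=2 prod=3 -> [11 12 1]
Step 7: demand=4,sold=1 ship[1->2]=1 ship[0->1]=2 prod=3 -> [12 13 1]
Step 8: demand=4,sold=1 ship[1->2]=1 ship[0->1]=2 prod=3 -> [13 14 1]
Step 9: demand=4,sold=1 ship[1->2]=1 ship[0->1]=2 prod=3 -> [14 15 1]
Step 10: demand=4,sold=1 ship[1->2]=1 ship[0->1]=2 prod=3 -> [15 16 1]
Step 11: demand=4,sold=1 ship[1->2]=1 ship[0->1]=2 prod=3 -> [16 17 1]
Step 12: demand=4,sold=1 ship[1->2]=1 ship[0->1]=2 prod=3 -> [17 18 1]
First stockout at step 7

7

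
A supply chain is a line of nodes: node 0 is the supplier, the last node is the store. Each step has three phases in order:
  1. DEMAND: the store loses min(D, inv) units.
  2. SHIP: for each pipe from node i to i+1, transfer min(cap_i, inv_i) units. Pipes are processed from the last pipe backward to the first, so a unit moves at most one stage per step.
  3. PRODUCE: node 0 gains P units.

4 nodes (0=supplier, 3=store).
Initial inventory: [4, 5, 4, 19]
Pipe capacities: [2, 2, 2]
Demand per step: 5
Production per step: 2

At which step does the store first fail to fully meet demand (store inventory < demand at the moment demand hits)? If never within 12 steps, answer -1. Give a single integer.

Step 1: demand=5,sold=5 ship[2->3]=2 ship[1->2]=2 ship[0->1]=2 prod=2 -> [4 5 4 16]
Step 2: demand=5,sold=5 ship[2->3]=2 ship[1->2]=2 ship[0->1]=2 prod=2 -> [4 5 4 13]
Step 3: demand=5,sold=5 ship[2->3]=2 ship[1->2]=2 ship[0->1]=2 prod=2 -> [4 5 4 10]
Step 4: demand=5,sold=5 ship[2->3]=2 ship[1->2]=2 ship[0->1]=2 prod=2 -> [4 5 4 7]
Step 5: demand=5,sold=5 ship[2->3]=2 ship[1->2]=2 ship[0->1]=2 prod=2 -> [4 5 4 4]
Step 6: demand=5,sold=4 ship[2->3]=2 ship[1->2]=2 ship[0->1]=2 prod=2 -> [4 5 4 2]
Step 7: demand=5,sold=2 ship[2->3]=2 ship[1->2]=2 ship[0->1]=2 prod=2 -> [4 5 4 2]
Step 8: demand=5,sold=2 ship[2->3]=2 ship[1->2]=2 ship[0->1]=2 prod=2 -> [4 5 4 2]
Step 9: demand=5,sold=2 ship[2->3]=2 ship[1->2]=2 ship[0->1]=2 prod=2 -> [4 5 4 2]
Step 10: demand=5,sold=2 ship[2->3]=2 ship[1->2]=2 ship[0->1]=2 prod=2 -> [4 5 4 2]
Step 11: demand=5,sold=2 ship[2->3]=2 ship[1->2]=2 ship[0->1]=2 prod=2 -> [4 5 4 2]
Step 12: demand=5,sold=2 ship[2->3]=2 ship[1->2]=2 ship[0->1]=2 prod=2 -> [4 5 4 2]
First stockout at step 6

6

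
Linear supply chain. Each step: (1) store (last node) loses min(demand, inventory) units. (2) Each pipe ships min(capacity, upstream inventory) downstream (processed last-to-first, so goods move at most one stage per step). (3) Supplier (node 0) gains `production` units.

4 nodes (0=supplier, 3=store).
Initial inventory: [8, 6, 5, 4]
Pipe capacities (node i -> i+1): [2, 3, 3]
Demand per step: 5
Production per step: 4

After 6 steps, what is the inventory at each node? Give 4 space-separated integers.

Step 1: demand=5,sold=4 ship[2->3]=3 ship[1->2]=3 ship[0->1]=2 prod=4 -> inv=[10 5 5 3]
Step 2: demand=5,sold=3 ship[2->3]=3 ship[1->2]=3 ship[0->1]=2 prod=4 -> inv=[12 4 5 3]
Step 3: demand=5,sold=3 ship[2->3]=3 ship[1->2]=3 ship[0->1]=2 prod=4 -> inv=[14 3 5 3]
Step 4: demand=5,sold=3 ship[2->3]=3 ship[1->2]=3 ship[0->1]=2 prod=4 -> inv=[16 2 5 3]
Step 5: demand=5,sold=3 ship[2->3]=3 ship[1->2]=2 ship[0->1]=2 prod=4 -> inv=[18 2 4 3]
Step 6: demand=5,sold=3 ship[2->3]=3 ship[1->2]=2 ship[0->1]=2 prod=4 -> inv=[20 2 3 3]

20 2 3 3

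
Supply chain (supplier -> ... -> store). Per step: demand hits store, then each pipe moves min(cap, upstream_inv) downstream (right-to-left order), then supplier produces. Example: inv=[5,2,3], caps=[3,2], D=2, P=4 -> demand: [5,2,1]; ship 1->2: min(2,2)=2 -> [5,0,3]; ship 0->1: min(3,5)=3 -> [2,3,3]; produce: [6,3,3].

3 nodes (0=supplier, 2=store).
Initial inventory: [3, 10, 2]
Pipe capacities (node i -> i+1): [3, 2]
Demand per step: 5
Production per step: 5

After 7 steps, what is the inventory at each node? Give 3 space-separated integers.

Step 1: demand=5,sold=2 ship[1->2]=2 ship[0->1]=3 prod=5 -> inv=[5 11 2]
Step 2: demand=5,sold=2 ship[1->2]=2 ship[0->1]=3 prod=5 -> inv=[7 12 2]
Step 3: demand=5,sold=2 ship[1->2]=2 ship[0->1]=3 prod=5 -> inv=[9 13 2]
Step 4: demand=5,sold=2 ship[1->2]=2 ship[0->1]=3 prod=5 -> inv=[11 14 2]
Step 5: demand=5,sold=2 ship[1->2]=2 ship[0->1]=3 prod=5 -> inv=[13 15 2]
Step 6: demand=5,sold=2 ship[1->2]=2 ship[0->1]=3 prod=5 -> inv=[15 16 2]
Step 7: demand=5,sold=2 ship[1->2]=2 ship[0->1]=3 prod=5 -> inv=[17 17 2]

17 17 2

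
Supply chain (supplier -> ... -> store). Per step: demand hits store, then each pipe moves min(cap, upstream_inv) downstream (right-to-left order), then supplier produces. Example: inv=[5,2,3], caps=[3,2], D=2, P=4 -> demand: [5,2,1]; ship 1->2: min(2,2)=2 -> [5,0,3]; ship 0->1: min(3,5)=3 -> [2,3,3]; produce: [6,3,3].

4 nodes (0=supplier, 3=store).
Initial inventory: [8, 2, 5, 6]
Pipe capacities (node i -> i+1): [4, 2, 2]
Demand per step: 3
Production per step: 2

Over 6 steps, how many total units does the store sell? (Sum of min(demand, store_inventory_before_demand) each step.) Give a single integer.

Step 1: sold=3 (running total=3) -> [6 4 5 5]
Step 2: sold=3 (running total=6) -> [4 6 5 4]
Step 3: sold=3 (running total=9) -> [2 8 5 3]
Step 4: sold=3 (running total=12) -> [2 8 5 2]
Step 5: sold=2 (running total=14) -> [2 8 5 2]
Step 6: sold=2 (running total=16) -> [2 8 5 2]

Answer: 16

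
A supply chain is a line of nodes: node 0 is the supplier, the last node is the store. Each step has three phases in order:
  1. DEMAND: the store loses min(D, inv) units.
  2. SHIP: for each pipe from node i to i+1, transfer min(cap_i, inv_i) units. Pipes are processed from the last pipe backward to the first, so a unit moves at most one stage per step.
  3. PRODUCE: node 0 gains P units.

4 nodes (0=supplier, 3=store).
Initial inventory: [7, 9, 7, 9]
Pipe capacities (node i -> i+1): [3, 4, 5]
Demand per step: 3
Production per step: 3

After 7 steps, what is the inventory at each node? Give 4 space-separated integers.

Step 1: demand=3,sold=3 ship[2->3]=5 ship[1->2]=4 ship[0->1]=3 prod=3 -> inv=[7 8 6 11]
Step 2: demand=3,sold=3 ship[2->3]=5 ship[1->2]=4 ship[0->1]=3 prod=3 -> inv=[7 7 5 13]
Step 3: demand=3,sold=3 ship[2->3]=5 ship[1->2]=4 ship[0->1]=3 prod=3 -> inv=[7 6 4 15]
Step 4: demand=3,sold=3 ship[2->3]=4 ship[1->2]=4 ship[0->1]=3 prod=3 -> inv=[7 5 4 16]
Step 5: demand=3,sold=3 ship[2->3]=4 ship[1->2]=4 ship[0->1]=3 prod=3 -> inv=[7 4 4 17]
Step 6: demand=3,sold=3 ship[2->3]=4 ship[1->2]=4 ship[0->1]=3 prod=3 -> inv=[7 3 4 18]
Step 7: demand=3,sold=3 ship[2->3]=4 ship[1->2]=3 ship[0->1]=3 prod=3 -> inv=[7 3 3 19]

7 3 3 19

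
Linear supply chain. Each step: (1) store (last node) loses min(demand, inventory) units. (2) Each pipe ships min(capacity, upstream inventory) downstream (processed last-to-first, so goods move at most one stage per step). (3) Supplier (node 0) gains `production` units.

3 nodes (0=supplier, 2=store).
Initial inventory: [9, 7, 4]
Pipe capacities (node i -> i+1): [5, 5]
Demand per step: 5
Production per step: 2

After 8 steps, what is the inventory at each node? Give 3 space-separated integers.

Step 1: demand=5,sold=4 ship[1->2]=5 ship[0->1]=5 prod=2 -> inv=[6 7 5]
Step 2: demand=5,sold=5 ship[1->2]=5 ship[0->1]=5 prod=2 -> inv=[3 7 5]
Step 3: demand=5,sold=5 ship[1->2]=5 ship[0->1]=3 prod=2 -> inv=[2 5 5]
Step 4: demand=5,sold=5 ship[1->2]=5 ship[0->1]=2 prod=2 -> inv=[2 2 5]
Step 5: demand=5,sold=5 ship[1->2]=2 ship[0->1]=2 prod=2 -> inv=[2 2 2]
Step 6: demand=5,sold=2 ship[1->2]=2 ship[0->1]=2 prod=2 -> inv=[2 2 2]
Step 7: demand=5,sold=2 ship[1->2]=2 ship[0->1]=2 prod=2 -> inv=[2 2 2]
Step 8: demand=5,sold=2 ship[1->2]=2 ship[0->1]=2 prod=2 -> inv=[2 2 2]

2 2 2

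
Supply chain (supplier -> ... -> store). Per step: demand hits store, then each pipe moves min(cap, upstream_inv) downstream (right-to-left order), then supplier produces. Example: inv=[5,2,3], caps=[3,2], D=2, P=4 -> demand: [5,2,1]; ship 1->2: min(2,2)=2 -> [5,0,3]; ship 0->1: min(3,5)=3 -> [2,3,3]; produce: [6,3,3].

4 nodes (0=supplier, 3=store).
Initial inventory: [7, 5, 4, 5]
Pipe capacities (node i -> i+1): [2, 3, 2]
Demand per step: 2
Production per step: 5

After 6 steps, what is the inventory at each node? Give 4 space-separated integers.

Step 1: demand=2,sold=2 ship[2->3]=2 ship[1->2]=3 ship[0->1]=2 prod=5 -> inv=[10 4 5 5]
Step 2: demand=2,sold=2 ship[2->3]=2 ship[1->2]=3 ship[0->1]=2 prod=5 -> inv=[13 3 6 5]
Step 3: demand=2,sold=2 ship[2->3]=2 ship[1->2]=3 ship[0->1]=2 prod=5 -> inv=[16 2 7 5]
Step 4: demand=2,sold=2 ship[2->3]=2 ship[1->2]=2 ship[0->1]=2 prod=5 -> inv=[19 2 7 5]
Step 5: demand=2,sold=2 ship[2->3]=2 ship[1->2]=2 ship[0->1]=2 prod=5 -> inv=[22 2 7 5]
Step 6: demand=2,sold=2 ship[2->3]=2 ship[1->2]=2 ship[0->1]=2 prod=5 -> inv=[25 2 7 5]

25 2 7 5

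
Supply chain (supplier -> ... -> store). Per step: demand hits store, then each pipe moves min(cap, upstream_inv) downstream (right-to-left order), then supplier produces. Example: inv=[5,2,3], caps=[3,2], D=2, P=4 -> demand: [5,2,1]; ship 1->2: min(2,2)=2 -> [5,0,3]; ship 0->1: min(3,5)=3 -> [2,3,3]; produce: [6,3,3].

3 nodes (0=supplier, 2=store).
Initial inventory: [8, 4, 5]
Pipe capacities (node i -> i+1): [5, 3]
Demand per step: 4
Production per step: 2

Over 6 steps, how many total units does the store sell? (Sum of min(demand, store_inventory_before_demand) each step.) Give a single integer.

Step 1: sold=4 (running total=4) -> [5 6 4]
Step 2: sold=4 (running total=8) -> [2 8 3]
Step 3: sold=3 (running total=11) -> [2 7 3]
Step 4: sold=3 (running total=14) -> [2 6 3]
Step 5: sold=3 (running total=17) -> [2 5 3]
Step 6: sold=3 (running total=20) -> [2 4 3]

Answer: 20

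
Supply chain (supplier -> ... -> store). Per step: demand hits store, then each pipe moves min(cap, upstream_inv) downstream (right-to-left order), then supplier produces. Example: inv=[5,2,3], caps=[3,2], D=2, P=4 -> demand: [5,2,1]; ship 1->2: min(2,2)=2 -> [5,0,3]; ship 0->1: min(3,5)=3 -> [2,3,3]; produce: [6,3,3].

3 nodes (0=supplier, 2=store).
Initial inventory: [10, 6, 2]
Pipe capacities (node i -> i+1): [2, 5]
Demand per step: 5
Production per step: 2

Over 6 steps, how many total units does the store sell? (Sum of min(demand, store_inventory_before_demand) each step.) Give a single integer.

Step 1: sold=2 (running total=2) -> [10 3 5]
Step 2: sold=5 (running total=7) -> [10 2 3]
Step 3: sold=3 (running total=10) -> [10 2 2]
Step 4: sold=2 (running total=12) -> [10 2 2]
Step 5: sold=2 (running total=14) -> [10 2 2]
Step 6: sold=2 (running total=16) -> [10 2 2]

Answer: 16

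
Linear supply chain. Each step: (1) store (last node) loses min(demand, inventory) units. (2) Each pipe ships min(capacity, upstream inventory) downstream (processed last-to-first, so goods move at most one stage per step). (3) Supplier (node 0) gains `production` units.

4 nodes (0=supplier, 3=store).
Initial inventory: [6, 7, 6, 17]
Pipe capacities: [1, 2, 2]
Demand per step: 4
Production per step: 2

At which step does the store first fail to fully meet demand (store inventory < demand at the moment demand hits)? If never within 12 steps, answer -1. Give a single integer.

Step 1: demand=4,sold=4 ship[2->3]=2 ship[1->2]=2 ship[0->1]=1 prod=2 -> [7 6 6 15]
Step 2: demand=4,sold=4 ship[2->3]=2 ship[1->2]=2 ship[0->1]=1 prod=2 -> [8 5 6 13]
Step 3: demand=4,sold=4 ship[2->3]=2 ship[1->2]=2 ship[0->1]=1 prod=2 -> [9 4 6 11]
Step 4: demand=4,sold=4 ship[2->3]=2 ship[1->2]=2 ship[0->1]=1 prod=2 -> [10 3 6 9]
Step 5: demand=4,sold=4 ship[2->3]=2 ship[1->2]=2 ship[0->1]=1 prod=2 -> [11 2 6 7]
Step 6: demand=4,sold=4 ship[2->3]=2 ship[1->2]=2 ship[0->1]=1 prod=2 -> [12 1 6 5]
Step 7: demand=4,sold=4 ship[2->3]=2 ship[1->2]=1 ship[0->1]=1 prod=2 -> [13 1 5 3]
Step 8: demand=4,sold=3 ship[2->3]=2 ship[1->2]=1 ship[0->1]=1 prod=2 -> [14 1 4 2]
Step 9: demand=4,sold=2 ship[2->3]=2 ship[1->2]=1 ship[0->1]=1 prod=2 -> [15 1 3 2]
Step 10: demand=4,sold=2 ship[2->3]=2 ship[1->2]=1 ship[0->1]=1 prod=2 -> [16 1 2 2]
Step 11: demand=4,sold=2 ship[2->3]=2 ship[1->2]=1 ship[0->1]=1 prod=2 -> [17 1 1 2]
Step 12: demand=4,sold=2 ship[2->3]=1 ship[1->2]=1 ship[0->1]=1 prod=2 -> [18 1 1 1]
First stockout at step 8

8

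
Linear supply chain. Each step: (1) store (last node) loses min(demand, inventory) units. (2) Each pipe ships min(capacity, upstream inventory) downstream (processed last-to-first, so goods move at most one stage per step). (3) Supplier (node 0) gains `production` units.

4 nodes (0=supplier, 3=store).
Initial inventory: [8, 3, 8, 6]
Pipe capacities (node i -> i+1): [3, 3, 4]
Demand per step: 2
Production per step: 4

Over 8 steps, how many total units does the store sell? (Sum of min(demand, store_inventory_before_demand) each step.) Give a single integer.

Step 1: sold=2 (running total=2) -> [9 3 7 8]
Step 2: sold=2 (running total=4) -> [10 3 6 10]
Step 3: sold=2 (running total=6) -> [11 3 5 12]
Step 4: sold=2 (running total=8) -> [12 3 4 14]
Step 5: sold=2 (running total=10) -> [13 3 3 16]
Step 6: sold=2 (running total=12) -> [14 3 3 17]
Step 7: sold=2 (running total=14) -> [15 3 3 18]
Step 8: sold=2 (running total=16) -> [16 3 3 19]

Answer: 16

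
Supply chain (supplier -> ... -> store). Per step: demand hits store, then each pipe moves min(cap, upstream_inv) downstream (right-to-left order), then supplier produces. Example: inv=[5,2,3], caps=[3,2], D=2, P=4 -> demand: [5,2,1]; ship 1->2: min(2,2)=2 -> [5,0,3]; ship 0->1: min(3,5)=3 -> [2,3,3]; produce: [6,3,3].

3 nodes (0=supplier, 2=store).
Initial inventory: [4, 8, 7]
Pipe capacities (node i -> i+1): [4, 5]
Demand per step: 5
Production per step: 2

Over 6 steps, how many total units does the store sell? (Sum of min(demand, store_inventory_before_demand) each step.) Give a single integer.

Step 1: sold=5 (running total=5) -> [2 7 7]
Step 2: sold=5 (running total=10) -> [2 4 7]
Step 3: sold=5 (running total=15) -> [2 2 6]
Step 4: sold=5 (running total=20) -> [2 2 3]
Step 5: sold=3 (running total=23) -> [2 2 2]
Step 6: sold=2 (running total=25) -> [2 2 2]

Answer: 25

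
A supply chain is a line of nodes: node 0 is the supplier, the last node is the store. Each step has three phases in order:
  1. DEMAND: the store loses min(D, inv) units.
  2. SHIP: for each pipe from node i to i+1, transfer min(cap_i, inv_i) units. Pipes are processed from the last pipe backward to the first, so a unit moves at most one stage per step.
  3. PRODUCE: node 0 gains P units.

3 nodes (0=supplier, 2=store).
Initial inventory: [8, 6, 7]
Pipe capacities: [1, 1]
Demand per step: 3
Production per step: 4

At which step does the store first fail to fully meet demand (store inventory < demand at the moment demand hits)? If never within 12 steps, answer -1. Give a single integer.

Step 1: demand=3,sold=3 ship[1->2]=1 ship[0->1]=1 prod=4 -> [11 6 5]
Step 2: demand=3,sold=3 ship[1->2]=1 ship[0->1]=1 prod=4 -> [14 6 3]
Step 3: demand=3,sold=3 ship[1->2]=1 ship[0->1]=1 prod=4 -> [17 6 1]
Step 4: demand=3,sold=1 ship[1->2]=1 ship[0->1]=1 prod=4 -> [20 6 1]
Step 5: demand=3,sold=1 ship[1->2]=1 ship[0->1]=1 prod=4 -> [23 6 1]
Step 6: demand=3,sold=1 ship[1->2]=1 ship[0->1]=1 prod=4 -> [26 6 1]
Step 7: demand=3,sold=1 ship[1->2]=1 ship[0->1]=1 prod=4 -> [29 6 1]
Step 8: demand=3,sold=1 ship[1->2]=1 ship[0->1]=1 prod=4 -> [32 6 1]
Step 9: demand=3,sold=1 ship[1->2]=1 ship[0->1]=1 prod=4 -> [35 6 1]
Step 10: demand=3,sold=1 ship[1->2]=1 ship[0->1]=1 prod=4 -> [38 6 1]
Step 11: demand=3,sold=1 ship[1->2]=1 ship[0->1]=1 prod=4 -> [41 6 1]
Step 12: demand=3,sold=1 ship[1->2]=1 ship[0->1]=1 prod=4 -> [44 6 1]
First stockout at step 4

4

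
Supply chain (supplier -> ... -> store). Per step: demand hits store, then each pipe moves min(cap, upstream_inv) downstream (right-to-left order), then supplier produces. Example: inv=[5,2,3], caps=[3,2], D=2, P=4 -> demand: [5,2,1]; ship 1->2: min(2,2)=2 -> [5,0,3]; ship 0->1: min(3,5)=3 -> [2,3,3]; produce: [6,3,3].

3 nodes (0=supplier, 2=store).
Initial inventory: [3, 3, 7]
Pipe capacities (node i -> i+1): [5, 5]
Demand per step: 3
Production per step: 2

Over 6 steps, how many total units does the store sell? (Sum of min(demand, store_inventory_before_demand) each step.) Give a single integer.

Step 1: sold=3 (running total=3) -> [2 3 7]
Step 2: sold=3 (running total=6) -> [2 2 7]
Step 3: sold=3 (running total=9) -> [2 2 6]
Step 4: sold=3 (running total=12) -> [2 2 5]
Step 5: sold=3 (running total=15) -> [2 2 4]
Step 6: sold=3 (running total=18) -> [2 2 3]

Answer: 18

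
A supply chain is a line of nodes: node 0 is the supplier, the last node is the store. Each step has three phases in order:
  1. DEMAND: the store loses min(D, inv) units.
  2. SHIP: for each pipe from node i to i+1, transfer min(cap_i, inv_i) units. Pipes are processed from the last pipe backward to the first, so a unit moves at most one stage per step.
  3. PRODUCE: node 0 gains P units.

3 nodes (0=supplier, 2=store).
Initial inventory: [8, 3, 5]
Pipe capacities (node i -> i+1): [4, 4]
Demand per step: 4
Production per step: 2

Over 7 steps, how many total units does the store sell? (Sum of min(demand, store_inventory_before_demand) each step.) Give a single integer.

Answer: 24

Derivation:
Step 1: sold=4 (running total=4) -> [6 4 4]
Step 2: sold=4 (running total=8) -> [4 4 4]
Step 3: sold=4 (running total=12) -> [2 4 4]
Step 4: sold=4 (running total=16) -> [2 2 4]
Step 5: sold=4 (running total=20) -> [2 2 2]
Step 6: sold=2 (running total=22) -> [2 2 2]
Step 7: sold=2 (running total=24) -> [2 2 2]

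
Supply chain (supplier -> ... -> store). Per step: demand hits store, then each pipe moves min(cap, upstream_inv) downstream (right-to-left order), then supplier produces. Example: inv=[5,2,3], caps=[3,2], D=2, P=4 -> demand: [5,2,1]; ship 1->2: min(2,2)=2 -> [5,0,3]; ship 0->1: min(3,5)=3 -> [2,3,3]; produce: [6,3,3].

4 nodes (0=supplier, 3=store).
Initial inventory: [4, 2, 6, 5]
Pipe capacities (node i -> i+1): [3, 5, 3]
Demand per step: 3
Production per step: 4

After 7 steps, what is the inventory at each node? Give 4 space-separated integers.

Step 1: demand=3,sold=3 ship[2->3]=3 ship[1->2]=2 ship[0->1]=3 prod=4 -> inv=[5 3 5 5]
Step 2: demand=3,sold=3 ship[2->3]=3 ship[1->2]=3 ship[0->1]=3 prod=4 -> inv=[6 3 5 5]
Step 3: demand=3,sold=3 ship[2->3]=3 ship[1->2]=3 ship[0->1]=3 prod=4 -> inv=[7 3 5 5]
Step 4: demand=3,sold=3 ship[2->3]=3 ship[1->2]=3 ship[0->1]=3 prod=4 -> inv=[8 3 5 5]
Step 5: demand=3,sold=3 ship[2->3]=3 ship[1->2]=3 ship[0->1]=3 prod=4 -> inv=[9 3 5 5]
Step 6: demand=3,sold=3 ship[2->3]=3 ship[1->2]=3 ship[0->1]=3 prod=4 -> inv=[10 3 5 5]
Step 7: demand=3,sold=3 ship[2->3]=3 ship[1->2]=3 ship[0->1]=3 prod=4 -> inv=[11 3 5 5]

11 3 5 5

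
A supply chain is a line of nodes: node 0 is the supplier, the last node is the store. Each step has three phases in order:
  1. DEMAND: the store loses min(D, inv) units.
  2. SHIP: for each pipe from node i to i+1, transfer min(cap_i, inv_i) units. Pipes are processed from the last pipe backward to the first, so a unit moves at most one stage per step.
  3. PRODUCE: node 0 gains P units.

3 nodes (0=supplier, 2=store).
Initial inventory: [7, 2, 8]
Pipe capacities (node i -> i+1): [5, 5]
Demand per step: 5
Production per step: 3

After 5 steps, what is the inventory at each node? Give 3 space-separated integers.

Step 1: demand=5,sold=5 ship[1->2]=2 ship[0->1]=5 prod=3 -> inv=[5 5 5]
Step 2: demand=5,sold=5 ship[1->2]=5 ship[0->1]=5 prod=3 -> inv=[3 5 5]
Step 3: demand=5,sold=5 ship[1->2]=5 ship[0->1]=3 prod=3 -> inv=[3 3 5]
Step 4: demand=5,sold=5 ship[1->2]=3 ship[0->1]=3 prod=3 -> inv=[3 3 3]
Step 5: demand=5,sold=3 ship[1->2]=3 ship[0->1]=3 prod=3 -> inv=[3 3 3]

3 3 3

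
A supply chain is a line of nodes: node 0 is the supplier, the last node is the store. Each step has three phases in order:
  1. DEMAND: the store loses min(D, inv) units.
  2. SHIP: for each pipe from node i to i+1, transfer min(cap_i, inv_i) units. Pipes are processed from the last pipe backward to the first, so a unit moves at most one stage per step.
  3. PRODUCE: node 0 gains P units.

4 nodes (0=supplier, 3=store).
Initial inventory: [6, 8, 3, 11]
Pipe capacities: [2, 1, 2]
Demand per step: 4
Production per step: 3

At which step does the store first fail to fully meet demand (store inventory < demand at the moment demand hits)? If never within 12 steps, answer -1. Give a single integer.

Step 1: demand=4,sold=4 ship[2->3]=2 ship[1->2]=1 ship[0->1]=2 prod=3 -> [7 9 2 9]
Step 2: demand=4,sold=4 ship[2->3]=2 ship[1->2]=1 ship[0->1]=2 prod=3 -> [8 10 1 7]
Step 3: demand=4,sold=4 ship[2->3]=1 ship[1->2]=1 ship[0->1]=2 prod=3 -> [9 11 1 4]
Step 4: demand=4,sold=4 ship[2->3]=1 ship[1->2]=1 ship[0->1]=2 prod=3 -> [10 12 1 1]
Step 5: demand=4,sold=1 ship[2->3]=1 ship[1->2]=1 ship[0->1]=2 prod=3 -> [11 13 1 1]
Step 6: demand=4,sold=1 ship[2->3]=1 ship[1->2]=1 ship[0->1]=2 prod=3 -> [12 14 1 1]
Step 7: demand=4,sold=1 ship[2->3]=1 ship[1->2]=1 ship[0->1]=2 prod=3 -> [13 15 1 1]
Step 8: demand=4,sold=1 ship[2->3]=1 ship[1->2]=1 ship[0->1]=2 prod=3 -> [14 16 1 1]
Step 9: demand=4,sold=1 ship[2->3]=1 ship[1->2]=1 ship[0->1]=2 prod=3 -> [15 17 1 1]
Step 10: demand=4,sold=1 ship[2->3]=1 ship[1->2]=1 ship[0->1]=2 prod=3 -> [16 18 1 1]
Step 11: demand=4,sold=1 ship[2->3]=1 ship[1->2]=1 ship[0->1]=2 prod=3 -> [17 19 1 1]
Step 12: demand=4,sold=1 ship[2->3]=1 ship[1->2]=1 ship[0->1]=2 prod=3 -> [18 20 1 1]
First stockout at step 5

5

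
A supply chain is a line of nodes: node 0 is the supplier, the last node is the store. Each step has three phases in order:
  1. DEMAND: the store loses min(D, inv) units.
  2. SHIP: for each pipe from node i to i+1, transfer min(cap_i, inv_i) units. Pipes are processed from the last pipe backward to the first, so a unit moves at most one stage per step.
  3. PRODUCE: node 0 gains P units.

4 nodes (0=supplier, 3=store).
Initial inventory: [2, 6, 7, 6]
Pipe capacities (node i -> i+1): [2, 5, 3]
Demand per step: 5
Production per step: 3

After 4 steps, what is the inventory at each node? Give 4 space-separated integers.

Step 1: demand=5,sold=5 ship[2->3]=3 ship[1->2]=5 ship[0->1]=2 prod=3 -> inv=[3 3 9 4]
Step 2: demand=5,sold=4 ship[2->3]=3 ship[1->2]=3 ship[0->1]=2 prod=3 -> inv=[4 2 9 3]
Step 3: demand=5,sold=3 ship[2->3]=3 ship[1->2]=2 ship[0->1]=2 prod=3 -> inv=[5 2 8 3]
Step 4: demand=5,sold=3 ship[2->3]=3 ship[1->2]=2 ship[0->1]=2 prod=3 -> inv=[6 2 7 3]

6 2 7 3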